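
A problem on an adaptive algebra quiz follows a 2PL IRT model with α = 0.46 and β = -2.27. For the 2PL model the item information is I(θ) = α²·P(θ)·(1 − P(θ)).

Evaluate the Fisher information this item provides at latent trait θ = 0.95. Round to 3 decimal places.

0.032

P = 1/(1+e^{-1.4812}) = 0.8148
P(1−P) = 0.8148 × 0.1852 = 0.1509
I = α² × P(1−P) = 0.46² × 0.1509 = 0.03194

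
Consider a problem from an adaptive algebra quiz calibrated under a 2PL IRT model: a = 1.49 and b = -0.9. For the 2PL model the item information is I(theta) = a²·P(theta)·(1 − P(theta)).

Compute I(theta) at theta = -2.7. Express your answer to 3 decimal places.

0.133

P = 1/(1+e^{2.6820}) = 0.0640
P(1−P) = 0.0640 × 0.9360 = 0.0599
I = a² × P(1−P) = 1.49² × 0.0599 = 0.13308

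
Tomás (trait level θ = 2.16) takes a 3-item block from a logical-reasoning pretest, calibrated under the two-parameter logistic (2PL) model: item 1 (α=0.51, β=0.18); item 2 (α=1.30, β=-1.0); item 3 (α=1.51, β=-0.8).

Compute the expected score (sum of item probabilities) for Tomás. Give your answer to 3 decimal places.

P(θ) = 1 / (1 + exp(−α(θ − β)))
P_1 = 1/(1+e^{-1.0098}) = 0.7330
P_2 = 1/(1+e^{-4.1080}) = 0.9838
P_3 = 1/(1+e^{-4.4696}) = 0.9887
E[score] = 0.7330 + 0.9838 + 0.9887 = 2.7055

2.705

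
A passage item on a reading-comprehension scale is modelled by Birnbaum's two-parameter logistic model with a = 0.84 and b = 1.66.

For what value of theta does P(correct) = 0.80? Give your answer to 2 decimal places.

3.31

P(theta) = 1 / (1 + exp(−a(theta − b)))
logit = ln(0.8000/0.2000) = 1.3863
theta = b + logit/(a) = 1.66 + 1.3863/0.8400 = 3.3104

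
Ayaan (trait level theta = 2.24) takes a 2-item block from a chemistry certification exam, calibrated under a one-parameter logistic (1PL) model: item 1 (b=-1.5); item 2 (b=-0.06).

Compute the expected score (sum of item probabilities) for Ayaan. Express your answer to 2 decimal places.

1.89

P(theta) = 1 / (1 + exp(−(theta − b)))
P_1 = 1/(1+e^{-3.7400}) = 0.9768
P_2 = 1/(1+e^{-2.3000}) = 0.9089
E[score] = 0.9768 + 0.9089 = 1.8857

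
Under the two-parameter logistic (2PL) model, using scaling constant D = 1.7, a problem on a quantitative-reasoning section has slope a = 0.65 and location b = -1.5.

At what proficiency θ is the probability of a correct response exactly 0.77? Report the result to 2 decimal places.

P(θ) = 1 / (1 + exp(−D·a(θ − b)))
logit = ln(0.7700/0.2300) = 1.2083
θ = b + logit/(1.7·a) = -1.5 + 1.2083/1.1050 = -0.4065

-0.41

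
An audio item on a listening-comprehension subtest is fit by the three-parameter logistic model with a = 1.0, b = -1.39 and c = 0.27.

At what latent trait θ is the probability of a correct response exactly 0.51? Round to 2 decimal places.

P(θ) = c + (1 − c) · 1 / (1 + exp(−a(θ − b)))
Remove guessing floor: (0.51 − 0.27)/(1 − 0.27) = 0.3288
logit = ln(0.3288/0.6712) = -0.7138
θ = b + logit/(a) = -1.39 + (-0.7138)/1.0000 = -2.1038

-2.10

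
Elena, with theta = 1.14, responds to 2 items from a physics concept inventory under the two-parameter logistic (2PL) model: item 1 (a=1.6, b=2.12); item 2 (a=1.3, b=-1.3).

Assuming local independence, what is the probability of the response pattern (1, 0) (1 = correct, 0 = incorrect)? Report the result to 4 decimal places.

0.0069

P(theta) = 1 / (1 + exp(−a(theta − b)))
P_1 = 1/(1+e^{1.5680}) = 0.1725
P_2 = 1/(1+e^{-3.1720}) = 0.9598
L = P_1 × (1−P_2) = 0.1725 × 0.0402 = 0.00694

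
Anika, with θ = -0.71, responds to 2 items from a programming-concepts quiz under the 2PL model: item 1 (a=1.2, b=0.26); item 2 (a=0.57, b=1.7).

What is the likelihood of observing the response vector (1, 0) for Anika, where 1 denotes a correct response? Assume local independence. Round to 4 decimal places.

0.1899

P(θ) = 1 / (1 + exp(−a(θ − b)))
P_1 = 1/(1+e^{1.1640}) = 0.2379
P_2 = 1/(1+e^{1.3737}) = 0.2020
L = P_1 × (1−P_2) = 0.2379 × 0.7980 = 0.18987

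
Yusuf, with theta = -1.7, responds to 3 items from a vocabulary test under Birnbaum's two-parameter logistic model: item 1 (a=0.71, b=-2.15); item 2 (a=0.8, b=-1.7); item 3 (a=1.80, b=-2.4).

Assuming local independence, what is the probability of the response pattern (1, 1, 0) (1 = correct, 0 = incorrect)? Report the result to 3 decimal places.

P(theta) = 1 / (1 + exp(−a(theta − b)))
P_1 = 1/(1+e^{-0.3195}) = 0.5792
P_2 = 1/(1+e^{0.0000}) = 0.5000
P_3 = 1/(1+e^{-1.2600}) = 0.7790
L = P_1 × P_2 × (1−P_3) = 0.5792 × 0.5000 × 0.2210 = 0.06399

0.064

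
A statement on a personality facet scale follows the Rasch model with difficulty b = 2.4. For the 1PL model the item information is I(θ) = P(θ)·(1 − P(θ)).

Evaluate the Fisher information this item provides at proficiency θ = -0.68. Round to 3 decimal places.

0.042

P = 1/(1+e^{3.0800}) = 0.0439
P(1−P) = 0.0439 × 0.9561 = 0.0420
I = P(1−P) = 0.04201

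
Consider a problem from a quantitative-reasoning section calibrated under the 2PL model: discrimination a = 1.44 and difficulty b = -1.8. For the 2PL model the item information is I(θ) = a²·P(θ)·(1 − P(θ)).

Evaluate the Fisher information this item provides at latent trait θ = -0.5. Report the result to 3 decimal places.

P = 1/(1+e^{-1.8720}) = 0.8667
P(1−P) = 0.8667 × 0.1333 = 0.1155
I = a² × P(1−P) = 1.44² × 0.1155 = 0.23958

0.240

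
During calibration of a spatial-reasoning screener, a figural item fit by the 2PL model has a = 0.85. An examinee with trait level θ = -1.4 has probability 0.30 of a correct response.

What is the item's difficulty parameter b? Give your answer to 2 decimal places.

-0.40

P(θ) = 1 / (1 + exp(−a(θ − b)))
logit(0.30) = ln(0.30/0.70) = -0.8473
b = θ − logit/(a) = -1.4 − (-0.8473)/0.8500 = -0.4032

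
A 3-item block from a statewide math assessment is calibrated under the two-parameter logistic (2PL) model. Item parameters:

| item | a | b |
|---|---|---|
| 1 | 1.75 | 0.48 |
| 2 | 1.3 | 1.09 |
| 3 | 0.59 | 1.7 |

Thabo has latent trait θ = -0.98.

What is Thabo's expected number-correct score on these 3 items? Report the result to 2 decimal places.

0.31

P(θ) = 1 / (1 + exp(−a(θ − b)))
P_1 = 1/(1+e^{2.5550}) = 0.0721
P_2 = 1/(1+e^{2.6910}) = 0.0635
P_3 = 1/(1+e^{1.5812}) = 0.1706
E[score] = 0.0721 + 0.0635 + 0.1706 = 0.3062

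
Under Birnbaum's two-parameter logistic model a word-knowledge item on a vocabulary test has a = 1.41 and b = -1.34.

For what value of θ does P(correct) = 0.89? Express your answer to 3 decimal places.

0.143

P(θ) = 1 / (1 + exp(−a(θ − b)))
logit = ln(0.8900/0.1100) = 2.0907
θ = b + logit/(a) = -1.34 + 2.0907/1.4100 = 0.1428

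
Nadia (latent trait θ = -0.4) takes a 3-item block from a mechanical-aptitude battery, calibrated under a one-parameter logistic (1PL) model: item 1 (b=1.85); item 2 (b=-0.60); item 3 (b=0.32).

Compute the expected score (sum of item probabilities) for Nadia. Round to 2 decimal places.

P(θ) = 1 / (1 + exp(−(θ − b)))
P_1 = 1/(1+e^{2.2500}) = 0.0953
P_2 = 1/(1+e^{-0.2000}) = 0.5498
P_3 = 1/(1+e^{0.7200}) = 0.3274
E[score] = 0.0953 + 0.5498 + 0.3274 = 0.9726

0.97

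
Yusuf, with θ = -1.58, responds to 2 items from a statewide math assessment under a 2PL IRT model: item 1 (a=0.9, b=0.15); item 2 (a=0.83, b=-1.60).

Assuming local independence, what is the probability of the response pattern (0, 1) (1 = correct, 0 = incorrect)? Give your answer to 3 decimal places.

0.416

P(θ) = 1 / (1 + exp(−a(θ − b)))
P_1 = 1/(1+e^{1.5570}) = 0.1741
P_2 = 1/(1+e^{-0.0166}) = 0.5041
L = (1−P_1) × P_2 = 0.8259 × 0.5041 = 0.41639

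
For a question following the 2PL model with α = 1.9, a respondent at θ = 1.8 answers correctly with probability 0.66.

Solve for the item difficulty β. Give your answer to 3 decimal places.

P(θ) = 1 / (1 + exp(−α(θ − β)))
logit(0.66) = ln(0.66/0.34) = 0.6633
β = θ − logit/(α) = 1.8 − 0.6633/1.9000 = 1.4509

1.451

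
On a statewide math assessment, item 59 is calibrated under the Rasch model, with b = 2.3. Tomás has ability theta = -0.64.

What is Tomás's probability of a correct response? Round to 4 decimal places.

0.0502

P(theta) = 1 / (1 + exp(−(theta − b)))
Exponent: (-0.64 − 2.3) = -2.9400
1/(1 + e^{2.9400}) = 0.0502
P = 0.0502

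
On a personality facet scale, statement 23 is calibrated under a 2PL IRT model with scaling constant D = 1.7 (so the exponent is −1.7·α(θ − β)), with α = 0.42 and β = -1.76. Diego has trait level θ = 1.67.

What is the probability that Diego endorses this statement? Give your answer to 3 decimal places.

P(θ) = 1 / (1 + exp(−D·α(θ − β)))
Exponent: 1.7 × 0.42 × (1.67 − (-1.76)) = 2.4490
1/(1 + e^{-2.4490}) = 0.9205
P = 0.9205

0.920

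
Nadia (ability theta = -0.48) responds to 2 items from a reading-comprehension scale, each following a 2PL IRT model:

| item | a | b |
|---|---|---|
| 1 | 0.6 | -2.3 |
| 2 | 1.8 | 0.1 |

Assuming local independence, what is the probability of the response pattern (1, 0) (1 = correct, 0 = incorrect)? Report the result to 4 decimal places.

P(theta) = 1 / (1 + exp(−a(theta − b)))
P_1 = 1/(1+e^{-1.0920}) = 0.7488
P_2 = 1/(1+e^{1.0440}) = 0.2604
L = P_1 × (1−P_2) = 0.7488 × 0.7396 = 0.55380

0.5538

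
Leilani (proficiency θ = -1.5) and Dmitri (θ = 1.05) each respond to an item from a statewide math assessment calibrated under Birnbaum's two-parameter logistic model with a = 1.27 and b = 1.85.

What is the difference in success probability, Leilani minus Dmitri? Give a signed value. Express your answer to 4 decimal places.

-0.2518

P(θ) = 1 / (1 + exp(−a(θ − b)))
P(Leilani) = 0.0140  [exponent -4.2545]
P(Dmitri) = 0.2658  [exponent -1.0160]
Difference = 0.0140 − 0.2658 = -0.2518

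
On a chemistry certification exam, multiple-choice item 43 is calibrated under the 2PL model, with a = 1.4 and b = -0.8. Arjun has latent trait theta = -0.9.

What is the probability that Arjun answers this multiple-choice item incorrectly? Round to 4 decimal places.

0.5349

P(theta) = 1 / (1 + exp(−a(theta − b)))
Exponent: 1.4 × (-0.9 − (-0.8)) = -0.1400
1/(1 + e^{0.1400}) = 0.4651
P(incorrect) = 1 − 0.4651 = 0.5349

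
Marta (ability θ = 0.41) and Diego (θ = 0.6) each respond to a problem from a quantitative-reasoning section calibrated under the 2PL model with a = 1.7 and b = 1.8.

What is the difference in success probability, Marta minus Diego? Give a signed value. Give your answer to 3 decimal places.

-0.029

P(θ) = 1 / (1 + exp(−a(θ − b)))
P(Marta) = 0.0860  [exponent -2.3630]
P(Diego) = 0.1151  [exponent -2.0400]
Difference = 0.0860 − 0.1151 = -0.0290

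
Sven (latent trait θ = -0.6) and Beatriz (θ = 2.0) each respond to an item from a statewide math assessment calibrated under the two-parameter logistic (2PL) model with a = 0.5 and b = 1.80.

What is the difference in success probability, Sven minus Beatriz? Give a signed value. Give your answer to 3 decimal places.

-0.294

P(θ) = 1 / (1 + exp(−a(θ − b)))
P(Sven) = 0.2315  [exponent -1.2000]
P(Beatriz) = 0.5250  [exponent 0.1000]
Difference = 0.2315 − 0.5250 = -0.2935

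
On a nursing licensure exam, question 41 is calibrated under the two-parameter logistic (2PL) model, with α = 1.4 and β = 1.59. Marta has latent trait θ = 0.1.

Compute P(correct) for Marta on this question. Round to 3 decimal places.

P(θ) = 1 / (1 + exp(−α(θ − β)))
Exponent: 1.4 × (0.1 − 1.59) = -2.0860
1/(1 + e^{2.0860}) = 0.1105

0.110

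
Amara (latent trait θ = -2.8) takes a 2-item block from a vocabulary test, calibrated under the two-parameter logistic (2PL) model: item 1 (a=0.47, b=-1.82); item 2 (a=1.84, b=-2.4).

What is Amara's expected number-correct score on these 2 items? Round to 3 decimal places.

P(θ) = 1 / (1 + exp(−a(θ − b)))
P_1 = 1/(1+e^{0.4606}) = 0.3868
P_2 = 1/(1+e^{0.7360}) = 0.3239
E[score] = 0.3868 + 0.3239 = 0.7107

0.711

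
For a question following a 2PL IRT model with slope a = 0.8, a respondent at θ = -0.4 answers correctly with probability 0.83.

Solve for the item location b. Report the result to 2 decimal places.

P(θ) = 1 / (1 + exp(−a(θ − b)))
logit(0.83) = ln(0.83/0.17) = 1.5856
b = θ − logit/(a) = -0.4 − 1.5856/0.8000 = -2.3820

-2.38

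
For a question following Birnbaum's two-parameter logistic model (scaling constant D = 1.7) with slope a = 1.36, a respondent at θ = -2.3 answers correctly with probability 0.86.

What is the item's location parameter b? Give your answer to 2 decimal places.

-3.09

P(θ) = 1 / (1 + exp(−D·a(θ − b)))
logit(0.86) = ln(0.86/0.14) = 1.8153
b = θ − logit/(1.7·a) = -2.3 − 1.8153/2.3120 = -3.0852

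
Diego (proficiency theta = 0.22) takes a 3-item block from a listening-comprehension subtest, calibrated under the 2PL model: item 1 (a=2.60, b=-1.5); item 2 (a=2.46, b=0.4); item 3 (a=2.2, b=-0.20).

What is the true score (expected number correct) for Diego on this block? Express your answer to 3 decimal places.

2.096

P(theta) = 1 / (1 + exp(−a(theta − b)))
P_1 = 1/(1+e^{-4.4720}) = 0.9887
P_2 = 1/(1+e^{0.4428}) = 0.3911
P_3 = 1/(1+e^{-0.9240}) = 0.7159
E[score] = 0.9887 + 0.3911 + 0.7159 = 2.0956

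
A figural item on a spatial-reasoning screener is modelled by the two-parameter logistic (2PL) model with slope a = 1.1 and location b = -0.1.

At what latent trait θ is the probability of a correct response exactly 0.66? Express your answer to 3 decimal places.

0.503

P(θ) = 1 / (1 + exp(−a(θ − b)))
logit = ln(0.6600/0.3400) = 0.6633
θ = b + logit/(a) = -0.1 + 0.6633/1.1000 = 0.5030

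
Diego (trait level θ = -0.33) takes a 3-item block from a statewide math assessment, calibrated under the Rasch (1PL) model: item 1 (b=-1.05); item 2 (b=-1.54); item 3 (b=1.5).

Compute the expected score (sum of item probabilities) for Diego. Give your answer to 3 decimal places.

P(θ) = 1 / (1 + exp(−(θ − b)))
P_1 = 1/(1+e^{-0.7200}) = 0.6726
P_2 = 1/(1+e^{-1.2100}) = 0.7703
P_3 = 1/(1+e^{1.8300}) = 0.1382
E[score] = 0.6726 + 0.7703 + 0.1382 = 1.5811

1.581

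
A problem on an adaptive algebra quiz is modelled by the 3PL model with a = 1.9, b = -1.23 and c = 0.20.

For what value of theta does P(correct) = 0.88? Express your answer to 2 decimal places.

-0.32

P(theta) = c + (1 − c) · 1 / (1 + exp(−a(theta − b)))
Remove guessing floor: (0.88 − 0.20)/(1 − 0.20) = 0.8500
logit = ln(0.8500/0.1500) = 1.7346
theta = b + logit/(a) = -1.23 + 1.7346/1.9000 = -0.3171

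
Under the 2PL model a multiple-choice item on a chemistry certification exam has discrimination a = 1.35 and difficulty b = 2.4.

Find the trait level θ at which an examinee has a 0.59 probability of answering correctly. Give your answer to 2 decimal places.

2.67

P(θ) = 1 / (1 + exp(−a(θ − b)))
logit = ln(0.5900/0.4100) = 0.3640
θ = b + logit/(a) = 2.4 + 0.3640/1.3500 = 2.6696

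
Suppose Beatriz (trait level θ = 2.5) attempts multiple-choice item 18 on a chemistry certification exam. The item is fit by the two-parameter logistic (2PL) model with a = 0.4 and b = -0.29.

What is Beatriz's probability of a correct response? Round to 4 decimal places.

0.7532

P(θ) = 1 / (1 + exp(−a(θ − b)))
Exponent: 0.4 × (2.5 − (-0.29)) = 1.1160
1/(1 + e^{-1.1160}) = 0.7532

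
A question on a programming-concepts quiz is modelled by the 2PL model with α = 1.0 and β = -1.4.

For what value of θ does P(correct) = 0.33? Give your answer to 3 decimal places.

-2.108

P(θ) = 1 / (1 + exp(−α(θ − β)))
logit = ln(0.3300/0.6700) = -0.7082
θ = β + logit/(α) = -1.4 + (-0.7082)/1.0000 = -2.1082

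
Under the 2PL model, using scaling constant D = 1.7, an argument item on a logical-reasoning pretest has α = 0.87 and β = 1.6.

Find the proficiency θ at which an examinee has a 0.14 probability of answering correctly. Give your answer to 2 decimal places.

P(θ) = 1 / (1 + exp(−D·α(θ − β)))
logit = ln(0.1400/0.8600) = -1.8153
θ = β + logit/(1.7·α) = 1.6 + (-1.8153)/1.4790 = 0.3726

0.37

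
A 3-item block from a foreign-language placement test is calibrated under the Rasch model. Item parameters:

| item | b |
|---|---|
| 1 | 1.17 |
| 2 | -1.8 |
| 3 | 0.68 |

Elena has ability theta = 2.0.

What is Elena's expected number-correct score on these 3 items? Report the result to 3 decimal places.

P(theta) = 1 / (1 + exp(−(theta − b)))
P_1 = 1/(1+e^{-0.8300}) = 0.6964
P_2 = 1/(1+e^{-3.8000}) = 0.9781
P_3 = 1/(1+e^{-1.3200}) = 0.7892
E[score] = 0.6964 + 0.9781 + 0.7892 = 2.4637

2.464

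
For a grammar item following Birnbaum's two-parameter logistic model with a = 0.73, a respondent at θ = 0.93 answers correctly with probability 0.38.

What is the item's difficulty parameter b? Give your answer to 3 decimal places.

1.601

P(θ) = 1 / (1 + exp(−a(θ − b)))
logit(0.38) = ln(0.38/0.62) = -0.4895
b = θ − logit/(a) = 0.93 − (-0.4895)/0.7300 = 1.6006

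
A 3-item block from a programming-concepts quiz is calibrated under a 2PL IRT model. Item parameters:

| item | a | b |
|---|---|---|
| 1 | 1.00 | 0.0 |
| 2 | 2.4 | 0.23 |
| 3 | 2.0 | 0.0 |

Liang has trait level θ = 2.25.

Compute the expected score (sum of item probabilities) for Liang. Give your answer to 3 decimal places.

P(θ) = 1 / (1 + exp(−a(θ − b)))
P_1 = 1/(1+e^{-2.2500}) = 0.9047
P_2 = 1/(1+e^{-4.8480}) = 0.9922
P_3 = 1/(1+e^{-4.5000}) = 0.9890
E[score] = 0.9047 + 0.9922 + 0.9890 = 2.8859

2.886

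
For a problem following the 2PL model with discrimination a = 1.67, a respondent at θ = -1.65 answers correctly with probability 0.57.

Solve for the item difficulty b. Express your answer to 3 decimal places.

-1.819

P(θ) = 1 / (1 + exp(−a(θ − b)))
logit(0.57) = ln(0.57/0.43) = 0.2819
b = θ − logit/(a) = -1.65 − 0.2819/1.6700 = -1.8188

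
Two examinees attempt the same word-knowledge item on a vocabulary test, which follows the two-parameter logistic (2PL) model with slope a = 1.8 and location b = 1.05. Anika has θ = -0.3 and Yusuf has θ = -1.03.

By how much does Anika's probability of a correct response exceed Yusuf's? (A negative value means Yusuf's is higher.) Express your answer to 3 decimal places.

P(θ) = 1 / (1 + exp(−a(θ − b)))
P(Anika) = 0.0809  [exponent -2.4300]
P(Yusuf) = 0.0231  [exponent -3.7440]
Difference = 0.0809 − 0.0231 = 0.0578

0.058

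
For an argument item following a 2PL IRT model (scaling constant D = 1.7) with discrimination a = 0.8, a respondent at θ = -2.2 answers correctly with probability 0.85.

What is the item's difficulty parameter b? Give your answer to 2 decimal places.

P(θ) = 1 / (1 + exp(−D·a(θ − b)))
logit(0.85) = ln(0.85/0.15) = 1.7346
b = θ − logit/(1.7·a) = -2.2 − 1.7346/1.3600 = -3.4754

-3.48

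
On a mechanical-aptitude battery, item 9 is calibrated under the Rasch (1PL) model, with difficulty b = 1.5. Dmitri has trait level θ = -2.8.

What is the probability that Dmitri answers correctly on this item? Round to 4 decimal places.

0.0134

P(θ) = 1 / (1 + exp(−(θ − b)))
Exponent: (-2.8 − 1.5) = -4.3000
1/(1 + e^{4.3000}) = 0.0134
P = 0.0134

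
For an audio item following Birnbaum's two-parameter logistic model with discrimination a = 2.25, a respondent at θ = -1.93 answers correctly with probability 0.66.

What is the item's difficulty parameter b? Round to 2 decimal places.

P(θ) = 1 / (1 + exp(−a(θ − b)))
logit(0.66) = ln(0.66/0.34) = 0.6633
b = θ − logit/(a) = -1.93 − 0.6633/2.2500 = -2.2248

-2.22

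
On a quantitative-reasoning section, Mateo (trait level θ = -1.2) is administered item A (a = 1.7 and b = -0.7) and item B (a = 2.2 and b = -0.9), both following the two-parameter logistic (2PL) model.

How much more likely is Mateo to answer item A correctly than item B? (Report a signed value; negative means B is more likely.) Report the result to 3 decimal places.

-0.041

P(θ) = 1 / (1 + exp(−a(θ − b)))
P_A = 0.2994
P_B = 0.3407
P_A − P_B = -0.0413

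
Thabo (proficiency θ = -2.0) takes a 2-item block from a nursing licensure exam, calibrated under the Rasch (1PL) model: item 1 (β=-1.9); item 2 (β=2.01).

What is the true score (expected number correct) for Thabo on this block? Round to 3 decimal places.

P(θ) = 1 / (1 + exp(−(θ − β)))
P_1 = 1/(1+e^{0.1000}) = 0.4750
P_2 = 1/(1+e^{4.0100}) = 0.0178
E[score] = 0.4750 + 0.0178 = 0.4928

0.493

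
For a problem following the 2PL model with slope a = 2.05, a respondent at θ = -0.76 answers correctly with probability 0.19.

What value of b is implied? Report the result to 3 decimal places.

P(θ) = 1 / (1 + exp(−a(θ − b)))
logit(0.19) = ln(0.19/0.81) = -1.4500
b = θ − logit/(a) = -0.76 − (-1.4500)/2.0500 = -0.0527

-0.053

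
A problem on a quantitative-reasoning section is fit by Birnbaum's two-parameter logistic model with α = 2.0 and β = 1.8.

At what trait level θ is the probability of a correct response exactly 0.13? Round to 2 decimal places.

0.85

P(θ) = 1 / (1 + exp(−α(θ − β)))
logit = ln(0.1300/0.8700) = -1.9010
θ = β + logit/(α) = 1.8 + (-1.9010)/2.0000 = 0.8495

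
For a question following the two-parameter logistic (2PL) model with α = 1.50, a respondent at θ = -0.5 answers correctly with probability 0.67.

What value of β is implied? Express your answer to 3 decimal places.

P(θ) = 1 / (1 + exp(−α(θ − β)))
logit(0.67) = ln(0.67/0.33) = 0.7082
β = θ − logit/(α) = -0.5 − 0.7082/1.5000 = -0.9721

-0.972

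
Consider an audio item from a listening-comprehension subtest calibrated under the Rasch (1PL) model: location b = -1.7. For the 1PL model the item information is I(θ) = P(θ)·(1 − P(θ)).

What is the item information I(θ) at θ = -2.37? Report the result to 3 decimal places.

0.224

P = 1/(1+e^{0.6700}) = 0.3385
P(1−P) = 0.3385 × 0.6615 = 0.2239
I = P(1−P) = 0.22392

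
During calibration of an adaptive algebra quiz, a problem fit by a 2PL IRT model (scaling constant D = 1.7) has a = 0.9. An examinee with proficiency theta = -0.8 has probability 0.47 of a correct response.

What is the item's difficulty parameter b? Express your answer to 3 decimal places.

-0.721

P(theta) = 1 / (1 + exp(−D·a(theta − b)))
logit(0.47) = ln(0.47/0.53) = -0.1201
b = theta − logit/(1.7·a) = -0.8 − (-0.1201)/1.5300 = -0.7215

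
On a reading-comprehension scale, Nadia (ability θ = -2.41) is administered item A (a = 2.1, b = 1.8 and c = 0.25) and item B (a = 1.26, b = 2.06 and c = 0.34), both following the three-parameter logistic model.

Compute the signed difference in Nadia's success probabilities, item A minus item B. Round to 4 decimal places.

-0.0922

P(θ) = c + (1 − c) · 1 / (1 + exp(−a(θ − b)))
P_A = 0.2501
P_B = 0.3424
P_A − P_B = -0.0922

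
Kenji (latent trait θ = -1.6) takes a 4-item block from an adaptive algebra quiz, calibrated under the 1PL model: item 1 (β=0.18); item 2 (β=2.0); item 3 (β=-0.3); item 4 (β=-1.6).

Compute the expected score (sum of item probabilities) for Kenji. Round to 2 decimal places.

0.89

P(θ) = 1 / (1 + exp(−(θ − β)))
P_1 = 1/(1+e^{1.7800}) = 0.1443
P_2 = 1/(1+e^{3.6000}) = 0.0266
P_3 = 1/(1+e^{1.3000}) = 0.2142
P_4 = 1/(1+e^{0.0000}) = 0.5000
E[score] = 0.1443 + 0.0266 + 0.2142 + 0.5000 = 0.8851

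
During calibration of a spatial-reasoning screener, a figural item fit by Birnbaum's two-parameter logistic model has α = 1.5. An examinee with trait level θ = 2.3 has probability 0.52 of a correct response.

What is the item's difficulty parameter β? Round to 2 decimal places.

P(θ) = 1 / (1 + exp(−α(θ − β)))
logit(0.52) = ln(0.52/0.48) = 0.0800
β = θ − logit/(α) = 2.3 − 0.0800/1.5000 = 2.2466

2.25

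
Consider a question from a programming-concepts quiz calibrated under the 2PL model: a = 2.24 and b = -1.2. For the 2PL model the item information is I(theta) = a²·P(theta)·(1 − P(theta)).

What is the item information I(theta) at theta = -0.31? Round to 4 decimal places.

P = 1/(1+e^{-1.9936}) = 0.8801
P(1−P) = 0.8801 × 0.1199 = 0.1055
I = a² × P(1−P) = 2.24² × 0.1055 = 0.52939

0.5294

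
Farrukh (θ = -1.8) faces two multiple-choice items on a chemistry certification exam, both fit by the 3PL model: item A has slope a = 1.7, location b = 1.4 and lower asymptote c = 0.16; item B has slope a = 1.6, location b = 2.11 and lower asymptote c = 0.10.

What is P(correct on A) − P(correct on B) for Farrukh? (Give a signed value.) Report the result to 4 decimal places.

P(θ) = c + (1 − c) · 1 / (1 + exp(−a(θ − b)))
P_A = 0.1636
P_B = 0.1017
P_A − P_B = 0.0619

0.0619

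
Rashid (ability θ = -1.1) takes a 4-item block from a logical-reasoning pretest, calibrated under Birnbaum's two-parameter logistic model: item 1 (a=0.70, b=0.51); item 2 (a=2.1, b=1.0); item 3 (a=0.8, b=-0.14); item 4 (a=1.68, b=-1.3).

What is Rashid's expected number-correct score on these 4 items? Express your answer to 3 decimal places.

P(θ) = 1 / (1 + exp(−a(θ − b)))
P_1 = 1/(1+e^{1.1270}) = 0.2447
P_2 = 1/(1+e^{4.4100}) = 0.0120
P_3 = 1/(1+e^{0.7680}) = 0.3169
P_4 = 1/(1+e^{-0.3360}) = 0.5832
E[score] = 0.2447 + 0.0120 + 0.3169 + 0.5832 = 1.1569

1.157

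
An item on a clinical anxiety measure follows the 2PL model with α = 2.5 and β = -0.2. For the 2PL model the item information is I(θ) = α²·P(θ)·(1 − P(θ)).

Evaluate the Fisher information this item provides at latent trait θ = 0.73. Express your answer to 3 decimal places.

0.507

P = 1/(1+e^{-2.3250}) = 0.9109
P(1−P) = 0.9109 × 0.0891 = 0.0811
I = α² × P(1−P) = 2.5² × 0.0811 = 0.50712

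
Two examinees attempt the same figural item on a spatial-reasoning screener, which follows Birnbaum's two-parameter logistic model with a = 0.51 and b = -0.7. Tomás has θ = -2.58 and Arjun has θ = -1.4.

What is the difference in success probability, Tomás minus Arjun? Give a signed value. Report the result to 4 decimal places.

P(θ) = 1 / (1 + exp(−a(θ − b)))
P(Tomás) = 0.2771  [exponent -0.9588]
P(Arjun) = 0.4117  [exponent -0.3570]
Difference = 0.2771 − 0.4117 = -0.1346

-0.1346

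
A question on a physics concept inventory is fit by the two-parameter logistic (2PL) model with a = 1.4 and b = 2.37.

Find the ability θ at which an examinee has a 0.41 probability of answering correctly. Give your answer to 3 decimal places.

2.110

P(θ) = 1 / (1 + exp(−a(θ − b)))
logit = ln(0.4100/0.5900) = -0.3640
θ = b + logit/(a) = 2.37 + (-0.3640)/1.4000 = 2.1100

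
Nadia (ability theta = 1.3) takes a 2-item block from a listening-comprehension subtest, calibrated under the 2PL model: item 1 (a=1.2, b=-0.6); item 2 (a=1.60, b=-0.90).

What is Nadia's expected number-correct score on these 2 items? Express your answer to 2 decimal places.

1.88

P(theta) = 1 / (1 + exp(−a(theta − b)))
P_1 = 1/(1+e^{-2.2800}) = 0.9072
P_2 = 1/(1+e^{-3.5200}) = 0.9713
E[score] = 0.9072 + 0.9713 = 1.8785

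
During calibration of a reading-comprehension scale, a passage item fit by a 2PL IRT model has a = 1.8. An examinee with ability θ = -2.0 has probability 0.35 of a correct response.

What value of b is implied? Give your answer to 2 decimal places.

P(θ) = 1 / (1 + exp(−a(θ − b)))
logit(0.35) = ln(0.35/0.65) = -0.6190
b = θ − logit/(a) = -2.0 − (-0.6190)/1.8000 = -1.6561

-1.66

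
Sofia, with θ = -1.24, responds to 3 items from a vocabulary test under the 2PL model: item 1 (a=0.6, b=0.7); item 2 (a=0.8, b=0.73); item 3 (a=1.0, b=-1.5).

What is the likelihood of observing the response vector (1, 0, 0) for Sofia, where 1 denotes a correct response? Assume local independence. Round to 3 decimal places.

0.086

P(θ) = 1 / (1 + exp(−a(θ − b)))
P_1 = 1/(1+e^{1.1640}) = 0.2379
P_2 = 1/(1+e^{1.5760}) = 0.1714
P_3 = 1/(1+e^{-0.2600}) = 0.5646
L = P_1 × (1−P_2) × (1−P_3) = 0.2379 × 0.8286 × 0.4354 = 0.08584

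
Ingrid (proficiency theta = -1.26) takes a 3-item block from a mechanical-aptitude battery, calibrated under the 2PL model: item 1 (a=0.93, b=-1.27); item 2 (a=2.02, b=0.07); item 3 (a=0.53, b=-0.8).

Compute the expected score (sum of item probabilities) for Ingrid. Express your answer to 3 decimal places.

1.005

P(theta) = 1 / (1 + exp(−a(theta − b)))
P_1 = 1/(1+e^{-0.0093}) = 0.5023
P_2 = 1/(1+e^{2.6866}) = 0.0638
P_3 = 1/(1+e^{0.2438}) = 0.4394
E[score] = 0.5023 + 0.0638 + 0.4394 = 1.0054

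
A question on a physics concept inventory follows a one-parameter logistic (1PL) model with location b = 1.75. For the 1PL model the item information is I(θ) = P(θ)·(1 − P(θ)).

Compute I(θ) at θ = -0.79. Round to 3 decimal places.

0.068

P = 1/(1+e^{2.5400}) = 0.0731
P(1−P) = 0.0731 × 0.9269 = 0.0678
I = P(1−P) = 0.06776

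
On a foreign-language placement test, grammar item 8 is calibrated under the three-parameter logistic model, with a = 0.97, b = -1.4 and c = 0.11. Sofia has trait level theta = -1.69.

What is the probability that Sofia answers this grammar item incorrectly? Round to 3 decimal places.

0.507

P(theta) = c + (1 − c) · 1 / (1 + exp(−a(theta − b)))
Exponent: 0.97 × (-1.69 − (-1.4)) = -0.2813
1/(1 + e^{0.2813}) = 0.4301
P = 0.11 + 0.89 × 0.4301 = 0.4928
P(incorrect) = 1 − 0.4928 = 0.5072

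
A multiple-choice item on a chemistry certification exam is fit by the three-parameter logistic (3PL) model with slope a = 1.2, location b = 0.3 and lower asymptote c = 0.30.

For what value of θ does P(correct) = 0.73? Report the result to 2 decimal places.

0.69

P(θ) = c + (1 − c) · 1 / (1 + exp(−a(θ − b)))
Remove guessing floor: (0.73 − 0.30)/(1 − 0.30) = 0.6143
logit = ln(0.6143/0.3857) = 0.4654
θ = b + logit/(a) = 0.3 + 0.4654/1.2000 = 0.6878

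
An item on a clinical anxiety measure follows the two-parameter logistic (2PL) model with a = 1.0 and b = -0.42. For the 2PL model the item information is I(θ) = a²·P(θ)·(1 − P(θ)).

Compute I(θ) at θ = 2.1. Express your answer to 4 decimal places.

P = 1/(1+e^{-2.5200}) = 0.9255
P(1−P) = 0.9255 × 0.0745 = 0.0689
I = a² × P(1−P) = 1.0² × 0.0689 = 0.06892

0.0689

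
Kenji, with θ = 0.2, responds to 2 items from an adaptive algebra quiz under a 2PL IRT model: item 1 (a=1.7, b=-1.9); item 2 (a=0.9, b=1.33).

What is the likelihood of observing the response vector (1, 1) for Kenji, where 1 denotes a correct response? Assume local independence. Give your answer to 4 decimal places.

P(θ) = 1 / (1 + exp(−a(θ − b)))
P_1 = 1/(1+e^{-3.5700}) = 0.9726
P_2 = 1/(1+e^{1.0170}) = 0.2656
L = P_1 × P_2 = 0.9726 × 0.2656 = 0.25834

0.2583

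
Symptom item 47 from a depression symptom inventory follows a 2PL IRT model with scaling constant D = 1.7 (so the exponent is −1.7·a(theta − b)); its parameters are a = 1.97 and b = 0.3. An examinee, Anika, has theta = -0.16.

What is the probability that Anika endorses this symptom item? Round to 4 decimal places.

P(theta) = 1 / (1 + exp(−D·a(theta − b)))
Exponent: 1.7 × 1.97 × (-0.16 − 0.3) = -1.5405
1/(1 + e^{1.5405}) = 0.1765
P = 0.1765

0.1765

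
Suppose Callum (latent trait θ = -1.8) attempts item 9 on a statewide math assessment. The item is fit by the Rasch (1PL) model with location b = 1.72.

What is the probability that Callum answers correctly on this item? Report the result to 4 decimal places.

P(θ) = 1 / (1 + exp(−(θ − b)))
Exponent: (-1.8 − 1.72) = -3.5200
1/(1 + e^{3.5200}) = 0.0287
P = 0.0287

0.0287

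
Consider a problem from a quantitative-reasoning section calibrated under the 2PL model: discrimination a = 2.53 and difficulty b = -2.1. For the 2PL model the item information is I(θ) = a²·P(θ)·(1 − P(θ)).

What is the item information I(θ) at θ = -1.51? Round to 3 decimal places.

P = 1/(1+e^{-1.4927}) = 0.8165
P(1−P) = 0.8165 × 0.1835 = 0.1498
I = a² × P(1−P) = 2.53² × 0.1498 = 0.95910

0.959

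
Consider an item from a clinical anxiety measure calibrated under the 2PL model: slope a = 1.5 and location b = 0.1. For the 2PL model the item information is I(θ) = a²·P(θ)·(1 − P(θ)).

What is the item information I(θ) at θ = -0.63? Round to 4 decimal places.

P = 1/(1+e^{1.0950}) = 0.2507
P(1−P) = 0.2507 × 0.7493 = 0.1878
I = a² × P(1−P) = 1.5² × 0.1878 = 0.42264

0.4226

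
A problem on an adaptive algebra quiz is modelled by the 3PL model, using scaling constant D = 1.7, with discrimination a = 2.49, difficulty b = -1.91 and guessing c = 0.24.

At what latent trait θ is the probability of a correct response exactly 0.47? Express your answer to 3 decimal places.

-2.107

P(θ) = c + (1 − c) · 1 / (1 + exp(−D·a(θ − b)))
Remove guessing floor: (0.47 − 0.24)/(1 − 0.24) = 0.3026
logit = ln(0.3026/0.6974) = -0.8348
θ = b + logit/(1.7·a) = -1.91 + (-0.8348)/4.2330 = -2.1072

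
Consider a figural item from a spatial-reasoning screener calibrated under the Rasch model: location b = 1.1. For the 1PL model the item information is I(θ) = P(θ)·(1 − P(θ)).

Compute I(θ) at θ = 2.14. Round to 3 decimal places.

P = 1/(1+e^{-1.0400}) = 0.7389
P(1−P) = 0.7389 × 0.2611 = 0.1930
I = P(1−P) = 0.19295

0.193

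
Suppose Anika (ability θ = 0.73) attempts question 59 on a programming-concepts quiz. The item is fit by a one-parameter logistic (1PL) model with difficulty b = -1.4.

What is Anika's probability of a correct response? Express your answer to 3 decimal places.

0.894

P(θ) = 1 / (1 + exp(−(θ − b)))
Exponent: (0.73 − (-1.4)) = 2.1300
1/(1 + e^{-2.1300}) = 0.8938
P = 0.8938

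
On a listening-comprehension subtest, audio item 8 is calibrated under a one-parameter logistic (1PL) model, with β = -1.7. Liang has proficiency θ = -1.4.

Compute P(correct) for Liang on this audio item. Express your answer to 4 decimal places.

0.5744

P(θ) = 1 / (1 + exp(−(θ − β)))
Exponent: (-1.4 − (-1.7)) = 0.3000
1/(1 + e^{-0.3000}) = 0.5744
P = 0.5744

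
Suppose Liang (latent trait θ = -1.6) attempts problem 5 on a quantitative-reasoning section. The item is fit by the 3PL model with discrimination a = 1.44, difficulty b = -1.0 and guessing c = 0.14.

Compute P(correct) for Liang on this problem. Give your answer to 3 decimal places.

P(θ) = c + (1 − c) · 1 / (1 + exp(−a(θ − b)))
Exponent: 1.44 × (-1.6 − (-1.0)) = -0.8640
1/(1 + e^{0.8640}) = 0.2965
P = 0.14 + 0.86 × 0.2965 = 0.3950

0.395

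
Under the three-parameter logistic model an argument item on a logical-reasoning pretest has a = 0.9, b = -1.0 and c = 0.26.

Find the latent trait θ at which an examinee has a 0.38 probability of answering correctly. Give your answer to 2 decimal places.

-2.82

P(θ) = c + (1 − c) · 1 / (1 + exp(−a(θ − b)))
Remove guessing floor: (0.38 − 0.26)/(1 − 0.26) = 0.1622
logit = ln(0.1622/0.8378) = -1.6422
θ = b + logit/(a) = -1.0 + (-1.6422)/0.9000 = -2.8247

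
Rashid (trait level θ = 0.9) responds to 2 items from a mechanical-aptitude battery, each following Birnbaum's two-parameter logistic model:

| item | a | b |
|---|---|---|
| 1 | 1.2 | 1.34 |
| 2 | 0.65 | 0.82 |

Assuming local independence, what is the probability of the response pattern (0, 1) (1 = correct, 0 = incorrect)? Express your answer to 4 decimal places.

P(θ) = 1 / (1 + exp(−a(θ − b)))
P_1 = 1/(1+e^{0.5280}) = 0.3710
P_2 = 1/(1+e^{-0.0520}) = 0.5130
L = (1−P_1) × P_2 = 0.6290 × 0.5130 = 0.32268

0.3227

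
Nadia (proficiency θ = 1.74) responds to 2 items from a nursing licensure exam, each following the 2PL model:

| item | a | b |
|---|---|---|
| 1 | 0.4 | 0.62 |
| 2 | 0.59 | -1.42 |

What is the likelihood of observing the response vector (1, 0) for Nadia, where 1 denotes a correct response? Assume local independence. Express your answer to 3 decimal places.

0.082

P(θ) = 1 / (1 + exp(−a(θ − b)))
P_1 = 1/(1+e^{-0.4480}) = 0.6102
P_2 = 1/(1+e^{-1.8644}) = 0.8658
L = P_1 × (1−P_2) = 0.6102 × 0.1342 = 0.08188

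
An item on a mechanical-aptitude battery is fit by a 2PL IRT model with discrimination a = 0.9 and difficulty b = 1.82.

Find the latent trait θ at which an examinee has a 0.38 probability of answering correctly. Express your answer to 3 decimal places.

P(θ) = 1 / (1 + exp(−a(θ − b)))
logit = ln(0.3800/0.6200) = -0.4895
θ = b + logit/(a) = 1.82 + (-0.4895)/0.9000 = 1.2761

1.276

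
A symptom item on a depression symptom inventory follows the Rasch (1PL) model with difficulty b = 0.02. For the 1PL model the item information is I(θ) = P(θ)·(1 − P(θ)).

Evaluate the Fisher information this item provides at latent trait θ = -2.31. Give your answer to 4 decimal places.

P = 1/(1+e^{2.3300}) = 0.0887
P(1−P) = 0.0887 × 0.9113 = 0.0808
I = P(1−P) = 0.08081

0.0808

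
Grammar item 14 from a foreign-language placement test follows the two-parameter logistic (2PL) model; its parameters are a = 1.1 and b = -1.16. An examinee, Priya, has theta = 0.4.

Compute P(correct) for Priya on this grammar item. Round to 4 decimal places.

0.8476

P(theta) = 1 / (1 + exp(−a(theta − b)))
Exponent: 1.1 × (0.4 − (-1.16)) = 1.7160
1/(1 + e^{-1.7160}) = 0.8476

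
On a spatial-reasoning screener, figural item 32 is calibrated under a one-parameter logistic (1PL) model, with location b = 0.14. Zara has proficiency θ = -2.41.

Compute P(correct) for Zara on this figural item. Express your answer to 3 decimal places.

P(θ) = 1 / (1 + exp(−(θ − b)))
Exponent: (-2.41 − 0.14) = -2.5500
1/(1 + e^{2.5500}) = 0.0724
P = 0.0724

0.072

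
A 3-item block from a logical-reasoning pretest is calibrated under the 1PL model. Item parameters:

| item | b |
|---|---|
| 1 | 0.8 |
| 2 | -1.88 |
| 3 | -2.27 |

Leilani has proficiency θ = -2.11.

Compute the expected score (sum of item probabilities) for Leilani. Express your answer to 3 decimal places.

P(θ) = 1 / (1 + exp(−(θ − b)))
P_1 = 1/(1+e^{2.9100}) = 0.0517
P_2 = 1/(1+e^{0.2300}) = 0.4428
P_3 = 1/(1+e^{-0.1600}) = 0.5399
E[score] = 0.0517 + 0.4428 + 0.5399 = 1.0343

1.034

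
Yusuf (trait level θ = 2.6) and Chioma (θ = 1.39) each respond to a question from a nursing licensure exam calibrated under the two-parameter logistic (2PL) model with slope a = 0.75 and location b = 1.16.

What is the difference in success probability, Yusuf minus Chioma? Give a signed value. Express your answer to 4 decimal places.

0.2035

P(θ) = 1 / (1 + exp(−a(θ − b)))
P(Yusuf) = 0.7465  [exponent 1.0800]
P(Chioma) = 0.5430  [exponent 0.1725]
Difference = 0.7465 − 0.5430 = 0.2035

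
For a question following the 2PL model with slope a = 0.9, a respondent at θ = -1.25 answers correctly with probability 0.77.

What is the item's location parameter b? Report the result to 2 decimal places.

P(θ) = 1 / (1 + exp(−a(θ − b)))
logit(0.77) = ln(0.77/0.23) = 1.2083
b = θ − logit/(a) = -1.25 − 1.2083/0.9000 = -2.5926

-2.59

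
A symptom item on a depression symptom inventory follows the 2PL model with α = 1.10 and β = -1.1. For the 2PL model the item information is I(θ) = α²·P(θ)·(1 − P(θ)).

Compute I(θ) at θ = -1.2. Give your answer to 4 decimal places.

P = 1/(1+e^{0.1100}) = 0.4725
P(1−P) = 0.4725 × 0.5275 = 0.2492
I = α² × P(1−P) = 1.10² × 0.2492 = 0.30159

0.3016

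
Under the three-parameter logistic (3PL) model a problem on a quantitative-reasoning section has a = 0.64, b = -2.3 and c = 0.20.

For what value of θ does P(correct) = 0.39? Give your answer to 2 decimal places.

P(θ) = c + (1 − c) · 1 / (1 + exp(−a(θ − b)))
Remove guessing floor: (0.39 − 0.20)/(1 − 0.20) = 0.2375
logit = ln(0.2375/0.7625) = -1.1664
θ = b + logit/(a) = -2.3 + (-1.1664)/0.6400 = -4.1226

-4.12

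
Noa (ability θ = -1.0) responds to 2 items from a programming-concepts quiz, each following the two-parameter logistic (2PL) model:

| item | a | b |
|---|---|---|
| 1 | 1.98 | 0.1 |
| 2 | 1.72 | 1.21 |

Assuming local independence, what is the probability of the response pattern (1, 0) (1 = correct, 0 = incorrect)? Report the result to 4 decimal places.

P(θ) = 1 / (1 + exp(−a(θ − b)))
P_1 = 1/(1+e^{2.1780}) = 0.1017
P_2 = 1/(1+e^{3.8012}) = 0.0219
L = P_1 × (1−P_2) = 0.1017 × 0.9781 = 0.09952

0.0995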